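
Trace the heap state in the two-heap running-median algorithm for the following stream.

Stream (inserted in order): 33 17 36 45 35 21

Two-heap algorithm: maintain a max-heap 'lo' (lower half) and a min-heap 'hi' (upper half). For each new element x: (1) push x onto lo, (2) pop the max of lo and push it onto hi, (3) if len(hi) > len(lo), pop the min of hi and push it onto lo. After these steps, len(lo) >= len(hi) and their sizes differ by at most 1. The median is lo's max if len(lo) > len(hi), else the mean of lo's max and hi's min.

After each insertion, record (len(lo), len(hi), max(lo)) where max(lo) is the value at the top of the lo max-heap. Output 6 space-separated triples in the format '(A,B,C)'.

Step 1: insert 33 -> lo=[33] hi=[] -> (len(lo)=1, len(hi)=0, max(lo)=33)
Step 2: insert 17 -> lo=[17] hi=[33] -> (len(lo)=1, len(hi)=1, max(lo)=17)
Step 3: insert 36 -> lo=[17, 33] hi=[36] -> (len(lo)=2, len(hi)=1, max(lo)=33)
Step 4: insert 45 -> lo=[17, 33] hi=[36, 45] -> (len(lo)=2, len(hi)=2, max(lo)=33)
Step 5: insert 35 -> lo=[17, 33, 35] hi=[36, 45] -> (len(lo)=3, len(hi)=2, max(lo)=35)
Step 6: insert 21 -> lo=[17, 21, 33] hi=[35, 36, 45] -> (len(lo)=3, len(hi)=3, max(lo)=33)

Answer: (1,0,33) (1,1,17) (2,1,33) (2,2,33) (3,2,35) (3,3,33)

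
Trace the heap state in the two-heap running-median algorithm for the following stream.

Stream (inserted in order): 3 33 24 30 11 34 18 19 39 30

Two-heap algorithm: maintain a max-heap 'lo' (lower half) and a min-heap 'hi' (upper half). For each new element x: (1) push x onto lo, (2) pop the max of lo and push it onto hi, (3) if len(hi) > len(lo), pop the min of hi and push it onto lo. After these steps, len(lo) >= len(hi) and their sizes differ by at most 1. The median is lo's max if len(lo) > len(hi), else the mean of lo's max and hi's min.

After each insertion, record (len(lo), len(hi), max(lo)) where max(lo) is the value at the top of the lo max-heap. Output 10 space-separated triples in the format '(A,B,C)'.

Step 1: insert 3 -> lo=[3] hi=[] -> (len(lo)=1, len(hi)=0, max(lo)=3)
Step 2: insert 33 -> lo=[3] hi=[33] -> (len(lo)=1, len(hi)=1, max(lo)=3)
Step 3: insert 24 -> lo=[3, 24] hi=[33] -> (len(lo)=2, len(hi)=1, max(lo)=24)
Step 4: insert 30 -> lo=[3, 24] hi=[30, 33] -> (len(lo)=2, len(hi)=2, max(lo)=24)
Step 5: insert 11 -> lo=[3, 11, 24] hi=[30, 33] -> (len(lo)=3, len(hi)=2, max(lo)=24)
Step 6: insert 34 -> lo=[3, 11, 24] hi=[30, 33, 34] -> (len(lo)=3, len(hi)=3, max(lo)=24)
Step 7: insert 18 -> lo=[3, 11, 18, 24] hi=[30, 33, 34] -> (len(lo)=4, len(hi)=3, max(lo)=24)
Step 8: insert 19 -> lo=[3, 11, 18, 19] hi=[24, 30, 33, 34] -> (len(lo)=4, len(hi)=4, max(lo)=19)
Step 9: insert 39 -> lo=[3, 11, 18, 19, 24] hi=[30, 33, 34, 39] -> (len(lo)=5, len(hi)=4, max(lo)=24)
Step 10: insert 30 -> lo=[3, 11, 18, 19, 24] hi=[30, 30, 33, 34, 39] -> (len(lo)=5, len(hi)=5, max(lo)=24)

Answer: (1,0,3) (1,1,3) (2,1,24) (2,2,24) (3,2,24) (3,3,24) (4,3,24) (4,4,19) (5,4,24) (5,5,24)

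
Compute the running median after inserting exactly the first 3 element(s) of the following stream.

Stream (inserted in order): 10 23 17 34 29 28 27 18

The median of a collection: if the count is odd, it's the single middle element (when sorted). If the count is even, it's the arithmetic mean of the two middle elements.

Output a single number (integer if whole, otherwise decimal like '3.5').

Step 1: insert 10 -> lo=[10] (size 1, max 10) hi=[] (size 0) -> median=10
Step 2: insert 23 -> lo=[10] (size 1, max 10) hi=[23] (size 1, min 23) -> median=16.5
Step 3: insert 17 -> lo=[10, 17] (size 2, max 17) hi=[23] (size 1, min 23) -> median=17

Answer: 17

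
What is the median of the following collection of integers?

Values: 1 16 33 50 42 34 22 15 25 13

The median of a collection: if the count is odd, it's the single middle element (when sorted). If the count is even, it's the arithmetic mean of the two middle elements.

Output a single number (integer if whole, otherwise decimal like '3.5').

Answer: 23.5

Derivation:
Step 1: insert 1 -> lo=[1] (size 1, max 1) hi=[] (size 0) -> median=1
Step 2: insert 16 -> lo=[1] (size 1, max 1) hi=[16] (size 1, min 16) -> median=8.5
Step 3: insert 33 -> lo=[1, 16] (size 2, max 16) hi=[33] (size 1, min 33) -> median=16
Step 4: insert 50 -> lo=[1, 16] (size 2, max 16) hi=[33, 50] (size 2, min 33) -> median=24.5
Step 5: insert 42 -> lo=[1, 16, 33] (size 3, max 33) hi=[42, 50] (size 2, min 42) -> median=33
Step 6: insert 34 -> lo=[1, 16, 33] (size 3, max 33) hi=[34, 42, 50] (size 3, min 34) -> median=33.5
Step 7: insert 22 -> lo=[1, 16, 22, 33] (size 4, max 33) hi=[34, 42, 50] (size 3, min 34) -> median=33
Step 8: insert 15 -> lo=[1, 15, 16, 22] (size 4, max 22) hi=[33, 34, 42, 50] (size 4, min 33) -> median=27.5
Step 9: insert 25 -> lo=[1, 15, 16, 22, 25] (size 5, max 25) hi=[33, 34, 42, 50] (size 4, min 33) -> median=25
Step 10: insert 13 -> lo=[1, 13, 15, 16, 22] (size 5, max 22) hi=[25, 33, 34, 42, 50] (size 5, min 25) -> median=23.5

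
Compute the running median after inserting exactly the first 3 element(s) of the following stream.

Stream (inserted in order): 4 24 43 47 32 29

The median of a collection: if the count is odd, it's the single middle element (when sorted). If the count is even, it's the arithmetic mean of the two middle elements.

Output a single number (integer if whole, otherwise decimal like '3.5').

Answer: 24

Derivation:
Step 1: insert 4 -> lo=[4] (size 1, max 4) hi=[] (size 0) -> median=4
Step 2: insert 24 -> lo=[4] (size 1, max 4) hi=[24] (size 1, min 24) -> median=14
Step 3: insert 43 -> lo=[4, 24] (size 2, max 24) hi=[43] (size 1, min 43) -> median=24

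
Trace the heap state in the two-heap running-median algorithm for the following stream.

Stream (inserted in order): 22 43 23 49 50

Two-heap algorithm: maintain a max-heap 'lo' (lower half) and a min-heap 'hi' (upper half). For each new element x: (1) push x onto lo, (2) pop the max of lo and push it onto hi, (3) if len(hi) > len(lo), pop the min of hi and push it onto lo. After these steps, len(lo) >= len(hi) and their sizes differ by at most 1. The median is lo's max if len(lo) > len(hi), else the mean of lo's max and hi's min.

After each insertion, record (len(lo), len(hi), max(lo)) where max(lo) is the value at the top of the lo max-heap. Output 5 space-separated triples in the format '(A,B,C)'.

Answer: (1,0,22) (1,1,22) (2,1,23) (2,2,23) (3,2,43)

Derivation:
Step 1: insert 22 -> lo=[22] hi=[] -> (len(lo)=1, len(hi)=0, max(lo)=22)
Step 2: insert 43 -> lo=[22] hi=[43] -> (len(lo)=1, len(hi)=1, max(lo)=22)
Step 3: insert 23 -> lo=[22, 23] hi=[43] -> (len(lo)=2, len(hi)=1, max(lo)=23)
Step 4: insert 49 -> lo=[22, 23] hi=[43, 49] -> (len(lo)=2, len(hi)=2, max(lo)=23)
Step 5: insert 50 -> lo=[22, 23, 43] hi=[49, 50] -> (len(lo)=3, len(hi)=2, max(lo)=43)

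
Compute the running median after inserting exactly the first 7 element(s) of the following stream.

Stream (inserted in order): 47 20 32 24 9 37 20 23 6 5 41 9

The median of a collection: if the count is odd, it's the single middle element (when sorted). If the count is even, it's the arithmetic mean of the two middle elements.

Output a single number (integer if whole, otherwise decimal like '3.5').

Step 1: insert 47 -> lo=[47] (size 1, max 47) hi=[] (size 0) -> median=47
Step 2: insert 20 -> lo=[20] (size 1, max 20) hi=[47] (size 1, min 47) -> median=33.5
Step 3: insert 32 -> lo=[20, 32] (size 2, max 32) hi=[47] (size 1, min 47) -> median=32
Step 4: insert 24 -> lo=[20, 24] (size 2, max 24) hi=[32, 47] (size 2, min 32) -> median=28
Step 5: insert 9 -> lo=[9, 20, 24] (size 3, max 24) hi=[32, 47] (size 2, min 32) -> median=24
Step 6: insert 37 -> lo=[9, 20, 24] (size 3, max 24) hi=[32, 37, 47] (size 3, min 32) -> median=28
Step 7: insert 20 -> lo=[9, 20, 20, 24] (size 4, max 24) hi=[32, 37, 47] (size 3, min 32) -> median=24

Answer: 24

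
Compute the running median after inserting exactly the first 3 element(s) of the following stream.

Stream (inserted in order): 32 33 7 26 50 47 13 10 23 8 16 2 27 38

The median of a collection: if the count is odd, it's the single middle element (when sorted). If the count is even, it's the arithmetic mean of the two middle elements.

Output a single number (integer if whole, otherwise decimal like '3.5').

Step 1: insert 32 -> lo=[32] (size 1, max 32) hi=[] (size 0) -> median=32
Step 2: insert 33 -> lo=[32] (size 1, max 32) hi=[33] (size 1, min 33) -> median=32.5
Step 3: insert 7 -> lo=[7, 32] (size 2, max 32) hi=[33] (size 1, min 33) -> median=32

Answer: 32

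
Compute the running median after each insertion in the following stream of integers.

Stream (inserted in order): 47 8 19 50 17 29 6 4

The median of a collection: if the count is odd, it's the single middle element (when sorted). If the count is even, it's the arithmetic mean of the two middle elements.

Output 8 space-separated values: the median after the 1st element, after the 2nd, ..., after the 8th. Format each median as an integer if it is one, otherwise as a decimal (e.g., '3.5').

Step 1: insert 47 -> lo=[47] (size 1, max 47) hi=[] (size 0) -> median=47
Step 2: insert 8 -> lo=[8] (size 1, max 8) hi=[47] (size 1, min 47) -> median=27.5
Step 3: insert 19 -> lo=[8, 19] (size 2, max 19) hi=[47] (size 1, min 47) -> median=19
Step 4: insert 50 -> lo=[8, 19] (size 2, max 19) hi=[47, 50] (size 2, min 47) -> median=33
Step 5: insert 17 -> lo=[8, 17, 19] (size 3, max 19) hi=[47, 50] (size 2, min 47) -> median=19
Step 6: insert 29 -> lo=[8, 17, 19] (size 3, max 19) hi=[29, 47, 50] (size 3, min 29) -> median=24
Step 7: insert 6 -> lo=[6, 8, 17, 19] (size 4, max 19) hi=[29, 47, 50] (size 3, min 29) -> median=19
Step 8: insert 4 -> lo=[4, 6, 8, 17] (size 4, max 17) hi=[19, 29, 47, 50] (size 4, min 19) -> median=18

Answer: 47 27.5 19 33 19 24 19 18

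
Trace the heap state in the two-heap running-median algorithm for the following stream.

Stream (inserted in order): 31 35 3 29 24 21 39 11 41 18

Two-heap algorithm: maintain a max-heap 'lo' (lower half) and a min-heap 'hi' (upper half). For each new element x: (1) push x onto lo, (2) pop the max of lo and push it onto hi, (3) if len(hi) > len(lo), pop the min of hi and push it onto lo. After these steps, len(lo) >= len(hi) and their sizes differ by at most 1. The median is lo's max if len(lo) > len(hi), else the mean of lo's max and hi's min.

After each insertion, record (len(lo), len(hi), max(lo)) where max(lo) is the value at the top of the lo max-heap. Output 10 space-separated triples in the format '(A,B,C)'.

Step 1: insert 31 -> lo=[31] hi=[] -> (len(lo)=1, len(hi)=0, max(lo)=31)
Step 2: insert 35 -> lo=[31] hi=[35] -> (len(lo)=1, len(hi)=1, max(lo)=31)
Step 3: insert 3 -> lo=[3, 31] hi=[35] -> (len(lo)=2, len(hi)=1, max(lo)=31)
Step 4: insert 29 -> lo=[3, 29] hi=[31, 35] -> (len(lo)=2, len(hi)=2, max(lo)=29)
Step 5: insert 24 -> lo=[3, 24, 29] hi=[31, 35] -> (len(lo)=3, len(hi)=2, max(lo)=29)
Step 6: insert 21 -> lo=[3, 21, 24] hi=[29, 31, 35] -> (len(lo)=3, len(hi)=3, max(lo)=24)
Step 7: insert 39 -> lo=[3, 21, 24, 29] hi=[31, 35, 39] -> (len(lo)=4, len(hi)=3, max(lo)=29)
Step 8: insert 11 -> lo=[3, 11, 21, 24] hi=[29, 31, 35, 39] -> (len(lo)=4, len(hi)=4, max(lo)=24)
Step 9: insert 41 -> lo=[3, 11, 21, 24, 29] hi=[31, 35, 39, 41] -> (len(lo)=5, len(hi)=4, max(lo)=29)
Step 10: insert 18 -> lo=[3, 11, 18, 21, 24] hi=[29, 31, 35, 39, 41] -> (len(lo)=5, len(hi)=5, max(lo)=24)

Answer: (1,0,31) (1,1,31) (2,1,31) (2,2,29) (3,2,29) (3,3,24) (4,3,29) (4,4,24) (5,4,29) (5,5,24)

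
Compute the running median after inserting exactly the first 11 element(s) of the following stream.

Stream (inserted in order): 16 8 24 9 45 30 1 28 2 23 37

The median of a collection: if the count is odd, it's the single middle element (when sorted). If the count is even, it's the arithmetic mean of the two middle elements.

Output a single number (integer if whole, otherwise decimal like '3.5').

Answer: 23

Derivation:
Step 1: insert 16 -> lo=[16] (size 1, max 16) hi=[] (size 0) -> median=16
Step 2: insert 8 -> lo=[8] (size 1, max 8) hi=[16] (size 1, min 16) -> median=12
Step 3: insert 24 -> lo=[8, 16] (size 2, max 16) hi=[24] (size 1, min 24) -> median=16
Step 4: insert 9 -> lo=[8, 9] (size 2, max 9) hi=[16, 24] (size 2, min 16) -> median=12.5
Step 5: insert 45 -> lo=[8, 9, 16] (size 3, max 16) hi=[24, 45] (size 2, min 24) -> median=16
Step 6: insert 30 -> lo=[8, 9, 16] (size 3, max 16) hi=[24, 30, 45] (size 3, min 24) -> median=20
Step 7: insert 1 -> lo=[1, 8, 9, 16] (size 4, max 16) hi=[24, 30, 45] (size 3, min 24) -> median=16
Step 8: insert 28 -> lo=[1, 8, 9, 16] (size 4, max 16) hi=[24, 28, 30, 45] (size 4, min 24) -> median=20
Step 9: insert 2 -> lo=[1, 2, 8, 9, 16] (size 5, max 16) hi=[24, 28, 30, 45] (size 4, min 24) -> median=16
Step 10: insert 23 -> lo=[1, 2, 8, 9, 16] (size 5, max 16) hi=[23, 24, 28, 30, 45] (size 5, min 23) -> median=19.5
Step 11: insert 37 -> lo=[1, 2, 8, 9, 16, 23] (size 6, max 23) hi=[24, 28, 30, 37, 45] (size 5, min 24) -> median=23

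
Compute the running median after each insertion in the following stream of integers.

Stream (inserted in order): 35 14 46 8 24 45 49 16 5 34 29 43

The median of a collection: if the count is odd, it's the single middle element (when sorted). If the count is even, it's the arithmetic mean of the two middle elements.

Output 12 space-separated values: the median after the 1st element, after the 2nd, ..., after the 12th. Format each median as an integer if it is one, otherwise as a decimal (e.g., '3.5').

Answer: 35 24.5 35 24.5 24 29.5 35 29.5 24 29 29 31.5

Derivation:
Step 1: insert 35 -> lo=[35] (size 1, max 35) hi=[] (size 0) -> median=35
Step 2: insert 14 -> lo=[14] (size 1, max 14) hi=[35] (size 1, min 35) -> median=24.5
Step 3: insert 46 -> lo=[14, 35] (size 2, max 35) hi=[46] (size 1, min 46) -> median=35
Step 4: insert 8 -> lo=[8, 14] (size 2, max 14) hi=[35, 46] (size 2, min 35) -> median=24.5
Step 5: insert 24 -> lo=[8, 14, 24] (size 3, max 24) hi=[35, 46] (size 2, min 35) -> median=24
Step 6: insert 45 -> lo=[8, 14, 24] (size 3, max 24) hi=[35, 45, 46] (size 3, min 35) -> median=29.5
Step 7: insert 49 -> lo=[8, 14, 24, 35] (size 4, max 35) hi=[45, 46, 49] (size 3, min 45) -> median=35
Step 8: insert 16 -> lo=[8, 14, 16, 24] (size 4, max 24) hi=[35, 45, 46, 49] (size 4, min 35) -> median=29.5
Step 9: insert 5 -> lo=[5, 8, 14, 16, 24] (size 5, max 24) hi=[35, 45, 46, 49] (size 4, min 35) -> median=24
Step 10: insert 34 -> lo=[5, 8, 14, 16, 24] (size 5, max 24) hi=[34, 35, 45, 46, 49] (size 5, min 34) -> median=29
Step 11: insert 29 -> lo=[5, 8, 14, 16, 24, 29] (size 6, max 29) hi=[34, 35, 45, 46, 49] (size 5, min 34) -> median=29
Step 12: insert 43 -> lo=[5, 8, 14, 16, 24, 29] (size 6, max 29) hi=[34, 35, 43, 45, 46, 49] (size 6, min 34) -> median=31.5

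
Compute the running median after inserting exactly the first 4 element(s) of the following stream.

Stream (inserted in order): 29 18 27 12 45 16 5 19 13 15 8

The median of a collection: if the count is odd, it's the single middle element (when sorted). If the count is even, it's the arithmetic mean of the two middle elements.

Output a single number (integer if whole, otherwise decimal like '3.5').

Answer: 22.5

Derivation:
Step 1: insert 29 -> lo=[29] (size 1, max 29) hi=[] (size 0) -> median=29
Step 2: insert 18 -> lo=[18] (size 1, max 18) hi=[29] (size 1, min 29) -> median=23.5
Step 3: insert 27 -> lo=[18, 27] (size 2, max 27) hi=[29] (size 1, min 29) -> median=27
Step 4: insert 12 -> lo=[12, 18] (size 2, max 18) hi=[27, 29] (size 2, min 27) -> median=22.5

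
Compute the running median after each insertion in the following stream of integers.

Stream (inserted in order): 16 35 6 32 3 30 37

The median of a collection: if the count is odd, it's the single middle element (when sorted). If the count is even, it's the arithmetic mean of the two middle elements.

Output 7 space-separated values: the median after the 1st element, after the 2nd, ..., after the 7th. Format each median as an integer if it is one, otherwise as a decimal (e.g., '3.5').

Step 1: insert 16 -> lo=[16] (size 1, max 16) hi=[] (size 0) -> median=16
Step 2: insert 35 -> lo=[16] (size 1, max 16) hi=[35] (size 1, min 35) -> median=25.5
Step 3: insert 6 -> lo=[6, 16] (size 2, max 16) hi=[35] (size 1, min 35) -> median=16
Step 4: insert 32 -> lo=[6, 16] (size 2, max 16) hi=[32, 35] (size 2, min 32) -> median=24
Step 5: insert 3 -> lo=[3, 6, 16] (size 3, max 16) hi=[32, 35] (size 2, min 32) -> median=16
Step 6: insert 30 -> lo=[3, 6, 16] (size 3, max 16) hi=[30, 32, 35] (size 3, min 30) -> median=23
Step 7: insert 37 -> lo=[3, 6, 16, 30] (size 4, max 30) hi=[32, 35, 37] (size 3, min 32) -> median=30

Answer: 16 25.5 16 24 16 23 30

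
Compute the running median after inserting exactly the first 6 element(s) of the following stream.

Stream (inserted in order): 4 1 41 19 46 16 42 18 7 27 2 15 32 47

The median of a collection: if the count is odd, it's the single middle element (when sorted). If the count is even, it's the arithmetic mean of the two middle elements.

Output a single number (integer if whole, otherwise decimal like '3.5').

Answer: 17.5

Derivation:
Step 1: insert 4 -> lo=[4] (size 1, max 4) hi=[] (size 0) -> median=4
Step 2: insert 1 -> lo=[1] (size 1, max 1) hi=[4] (size 1, min 4) -> median=2.5
Step 3: insert 41 -> lo=[1, 4] (size 2, max 4) hi=[41] (size 1, min 41) -> median=4
Step 4: insert 19 -> lo=[1, 4] (size 2, max 4) hi=[19, 41] (size 2, min 19) -> median=11.5
Step 5: insert 46 -> lo=[1, 4, 19] (size 3, max 19) hi=[41, 46] (size 2, min 41) -> median=19
Step 6: insert 16 -> lo=[1, 4, 16] (size 3, max 16) hi=[19, 41, 46] (size 3, min 19) -> median=17.5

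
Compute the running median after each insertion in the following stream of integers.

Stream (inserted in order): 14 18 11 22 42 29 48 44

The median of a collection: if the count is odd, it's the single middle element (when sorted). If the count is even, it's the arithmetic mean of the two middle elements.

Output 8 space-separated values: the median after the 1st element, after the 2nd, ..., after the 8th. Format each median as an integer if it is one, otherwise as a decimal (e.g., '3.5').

Step 1: insert 14 -> lo=[14] (size 1, max 14) hi=[] (size 0) -> median=14
Step 2: insert 18 -> lo=[14] (size 1, max 14) hi=[18] (size 1, min 18) -> median=16
Step 3: insert 11 -> lo=[11, 14] (size 2, max 14) hi=[18] (size 1, min 18) -> median=14
Step 4: insert 22 -> lo=[11, 14] (size 2, max 14) hi=[18, 22] (size 2, min 18) -> median=16
Step 5: insert 42 -> lo=[11, 14, 18] (size 3, max 18) hi=[22, 42] (size 2, min 22) -> median=18
Step 6: insert 29 -> lo=[11, 14, 18] (size 3, max 18) hi=[22, 29, 42] (size 3, min 22) -> median=20
Step 7: insert 48 -> lo=[11, 14, 18, 22] (size 4, max 22) hi=[29, 42, 48] (size 3, min 29) -> median=22
Step 8: insert 44 -> lo=[11, 14, 18, 22] (size 4, max 22) hi=[29, 42, 44, 48] (size 4, min 29) -> median=25.5

Answer: 14 16 14 16 18 20 22 25.5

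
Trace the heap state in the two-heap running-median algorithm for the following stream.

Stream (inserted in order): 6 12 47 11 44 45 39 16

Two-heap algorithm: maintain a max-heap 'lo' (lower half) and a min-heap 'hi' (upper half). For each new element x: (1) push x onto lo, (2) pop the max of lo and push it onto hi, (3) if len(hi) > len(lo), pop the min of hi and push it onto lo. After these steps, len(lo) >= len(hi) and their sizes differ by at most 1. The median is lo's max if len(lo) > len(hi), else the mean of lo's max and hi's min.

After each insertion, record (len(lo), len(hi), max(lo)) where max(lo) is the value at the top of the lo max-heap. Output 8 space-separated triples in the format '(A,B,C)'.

Step 1: insert 6 -> lo=[6] hi=[] -> (len(lo)=1, len(hi)=0, max(lo)=6)
Step 2: insert 12 -> lo=[6] hi=[12] -> (len(lo)=1, len(hi)=1, max(lo)=6)
Step 3: insert 47 -> lo=[6, 12] hi=[47] -> (len(lo)=2, len(hi)=1, max(lo)=12)
Step 4: insert 11 -> lo=[6, 11] hi=[12, 47] -> (len(lo)=2, len(hi)=2, max(lo)=11)
Step 5: insert 44 -> lo=[6, 11, 12] hi=[44, 47] -> (len(lo)=3, len(hi)=2, max(lo)=12)
Step 6: insert 45 -> lo=[6, 11, 12] hi=[44, 45, 47] -> (len(lo)=3, len(hi)=3, max(lo)=12)
Step 7: insert 39 -> lo=[6, 11, 12, 39] hi=[44, 45, 47] -> (len(lo)=4, len(hi)=3, max(lo)=39)
Step 8: insert 16 -> lo=[6, 11, 12, 16] hi=[39, 44, 45, 47] -> (len(lo)=4, len(hi)=4, max(lo)=16)

Answer: (1,0,6) (1,1,6) (2,1,12) (2,2,11) (3,2,12) (3,3,12) (4,3,39) (4,4,16)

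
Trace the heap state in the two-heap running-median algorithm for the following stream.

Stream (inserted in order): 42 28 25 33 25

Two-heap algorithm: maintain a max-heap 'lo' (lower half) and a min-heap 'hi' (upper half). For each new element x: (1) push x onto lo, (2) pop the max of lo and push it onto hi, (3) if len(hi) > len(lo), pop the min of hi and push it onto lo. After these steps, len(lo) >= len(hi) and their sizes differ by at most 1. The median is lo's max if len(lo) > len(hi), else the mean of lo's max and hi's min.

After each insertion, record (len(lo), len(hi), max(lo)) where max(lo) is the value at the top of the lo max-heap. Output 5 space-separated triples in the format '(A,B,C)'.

Step 1: insert 42 -> lo=[42] hi=[] -> (len(lo)=1, len(hi)=0, max(lo)=42)
Step 2: insert 28 -> lo=[28] hi=[42] -> (len(lo)=1, len(hi)=1, max(lo)=28)
Step 3: insert 25 -> lo=[25, 28] hi=[42] -> (len(lo)=2, len(hi)=1, max(lo)=28)
Step 4: insert 33 -> lo=[25, 28] hi=[33, 42] -> (len(lo)=2, len(hi)=2, max(lo)=28)
Step 5: insert 25 -> lo=[25, 25, 28] hi=[33, 42] -> (len(lo)=3, len(hi)=2, max(lo)=28)

Answer: (1,0,42) (1,1,28) (2,1,28) (2,2,28) (3,2,28)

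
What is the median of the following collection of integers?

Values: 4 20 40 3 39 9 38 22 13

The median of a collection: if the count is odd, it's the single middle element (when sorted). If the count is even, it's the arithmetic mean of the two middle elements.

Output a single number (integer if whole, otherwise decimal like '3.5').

Answer: 20

Derivation:
Step 1: insert 4 -> lo=[4] (size 1, max 4) hi=[] (size 0) -> median=4
Step 2: insert 20 -> lo=[4] (size 1, max 4) hi=[20] (size 1, min 20) -> median=12
Step 3: insert 40 -> lo=[4, 20] (size 2, max 20) hi=[40] (size 1, min 40) -> median=20
Step 4: insert 3 -> lo=[3, 4] (size 2, max 4) hi=[20, 40] (size 2, min 20) -> median=12
Step 5: insert 39 -> lo=[3, 4, 20] (size 3, max 20) hi=[39, 40] (size 2, min 39) -> median=20
Step 6: insert 9 -> lo=[3, 4, 9] (size 3, max 9) hi=[20, 39, 40] (size 3, min 20) -> median=14.5
Step 7: insert 38 -> lo=[3, 4, 9, 20] (size 4, max 20) hi=[38, 39, 40] (size 3, min 38) -> median=20
Step 8: insert 22 -> lo=[3, 4, 9, 20] (size 4, max 20) hi=[22, 38, 39, 40] (size 4, min 22) -> median=21
Step 9: insert 13 -> lo=[3, 4, 9, 13, 20] (size 5, max 20) hi=[22, 38, 39, 40] (size 4, min 22) -> median=20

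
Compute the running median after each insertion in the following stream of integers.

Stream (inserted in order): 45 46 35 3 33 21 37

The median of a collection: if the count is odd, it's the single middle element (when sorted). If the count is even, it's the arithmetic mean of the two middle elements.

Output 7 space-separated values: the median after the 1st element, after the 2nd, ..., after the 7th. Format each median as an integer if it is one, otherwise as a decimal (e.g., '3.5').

Answer: 45 45.5 45 40 35 34 35

Derivation:
Step 1: insert 45 -> lo=[45] (size 1, max 45) hi=[] (size 0) -> median=45
Step 2: insert 46 -> lo=[45] (size 1, max 45) hi=[46] (size 1, min 46) -> median=45.5
Step 3: insert 35 -> lo=[35, 45] (size 2, max 45) hi=[46] (size 1, min 46) -> median=45
Step 4: insert 3 -> lo=[3, 35] (size 2, max 35) hi=[45, 46] (size 2, min 45) -> median=40
Step 5: insert 33 -> lo=[3, 33, 35] (size 3, max 35) hi=[45, 46] (size 2, min 45) -> median=35
Step 6: insert 21 -> lo=[3, 21, 33] (size 3, max 33) hi=[35, 45, 46] (size 3, min 35) -> median=34
Step 7: insert 37 -> lo=[3, 21, 33, 35] (size 4, max 35) hi=[37, 45, 46] (size 3, min 37) -> median=35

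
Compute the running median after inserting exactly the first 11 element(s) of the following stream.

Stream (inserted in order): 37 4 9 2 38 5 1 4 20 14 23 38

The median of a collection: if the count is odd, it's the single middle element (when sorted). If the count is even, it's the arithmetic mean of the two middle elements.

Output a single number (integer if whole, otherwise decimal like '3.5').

Step 1: insert 37 -> lo=[37] (size 1, max 37) hi=[] (size 0) -> median=37
Step 2: insert 4 -> lo=[4] (size 1, max 4) hi=[37] (size 1, min 37) -> median=20.5
Step 3: insert 9 -> lo=[4, 9] (size 2, max 9) hi=[37] (size 1, min 37) -> median=9
Step 4: insert 2 -> lo=[2, 4] (size 2, max 4) hi=[9, 37] (size 2, min 9) -> median=6.5
Step 5: insert 38 -> lo=[2, 4, 9] (size 3, max 9) hi=[37, 38] (size 2, min 37) -> median=9
Step 6: insert 5 -> lo=[2, 4, 5] (size 3, max 5) hi=[9, 37, 38] (size 3, min 9) -> median=7
Step 7: insert 1 -> lo=[1, 2, 4, 5] (size 4, max 5) hi=[9, 37, 38] (size 3, min 9) -> median=5
Step 8: insert 4 -> lo=[1, 2, 4, 4] (size 4, max 4) hi=[5, 9, 37, 38] (size 4, min 5) -> median=4.5
Step 9: insert 20 -> lo=[1, 2, 4, 4, 5] (size 5, max 5) hi=[9, 20, 37, 38] (size 4, min 9) -> median=5
Step 10: insert 14 -> lo=[1, 2, 4, 4, 5] (size 5, max 5) hi=[9, 14, 20, 37, 38] (size 5, min 9) -> median=7
Step 11: insert 23 -> lo=[1, 2, 4, 4, 5, 9] (size 6, max 9) hi=[14, 20, 23, 37, 38] (size 5, min 14) -> median=9

Answer: 9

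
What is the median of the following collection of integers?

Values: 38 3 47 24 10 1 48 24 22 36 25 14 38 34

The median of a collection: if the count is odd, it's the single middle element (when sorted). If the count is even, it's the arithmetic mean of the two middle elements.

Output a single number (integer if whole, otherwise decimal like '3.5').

Step 1: insert 38 -> lo=[38] (size 1, max 38) hi=[] (size 0) -> median=38
Step 2: insert 3 -> lo=[3] (size 1, max 3) hi=[38] (size 1, min 38) -> median=20.5
Step 3: insert 47 -> lo=[3, 38] (size 2, max 38) hi=[47] (size 1, min 47) -> median=38
Step 4: insert 24 -> lo=[3, 24] (size 2, max 24) hi=[38, 47] (size 2, min 38) -> median=31
Step 5: insert 10 -> lo=[3, 10, 24] (size 3, max 24) hi=[38, 47] (size 2, min 38) -> median=24
Step 6: insert 1 -> lo=[1, 3, 10] (size 3, max 10) hi=[24, 38, 47] (size 3, min 24) -> median=17
Step 7: insert 48 -> lo=[1, 3, 10, 24] (size 4, max 24) hi=[38, 47, 48] (size 3, min 38) -> median=24
Step 8: insert 24 -> lo=[1, 3, 10, 24] (size 4, max 24) hi=[24, 38, 47, 48] (size 4, min 24) -> median=24
Step 9: insert 22 -> lo=[1, 3, 10, 22, 24] (size 5, max 24) hi=[24, 38, 47, 48] (size 4, min 24) -> median=24
Step 10: insert 36 -> lo=[1, 3, 10, 22, 24] (size 5, max 24) hi=[24, 36, 38, 47, 48] (size 5, min 24) -> median=24
Step 11: insert 25 -> lo=[1, 3, 10, 22, 24, 24] (size 6, max 24) hi=[25, 36, 38, 47, 48] (size 5, min 25) -> median=24
Step 12: insert 14 -> lo=[1, 3, 10, 14, 22, 24] (size 6, max 24) hi=[24, 25, 36, 38, 47, 48] (size 6, min 24) -> median=24
Step 13: insert 38 -> lo=[1, 3, 10, 14, 22, 24, 24] (size 7, max 24) hi=[25, 36, 38, 38, 47, 48] (size 6, min 25) -> median=24
Step 14: insert 34 -> lo=[1, 3, 10, 14, 22, 24, 24] (size 7, max 24) hi=[25, 34, 36, 38, 38, 47, 48] (size 7, min 25) -> median=24.5

Answer: 24.5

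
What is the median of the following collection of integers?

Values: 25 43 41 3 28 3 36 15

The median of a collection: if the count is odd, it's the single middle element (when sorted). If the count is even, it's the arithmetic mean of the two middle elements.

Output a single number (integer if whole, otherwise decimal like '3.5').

Step 1: insert 25 -> lo=[25] (size 1, max 25) hi=[] (size 0) -> median=25
Step 2: insert 43 -> lo=[25] (size 1, max 25) hi=[43] (size 1, min 43) -> median=34
Step 3: insert 41 -> lo=[25, 41] (size 2, max 41) hi=[43] (size 1, min 43) -> median=41
Step 4: insert 3 -> lo=[3, 25] (size 2, max 25) hi=[41, 43] (size 2, min 41) -> median=33
Step 5: insert 28 -> lo=[3, 25, 28] (size 3, max 28) hi=[41, 43] (size 2, min 41) -> median=28
Step 6: insert 3 -> lo=[3, 3, 25] (size 3, max 25) hi=[28, 41, 43] (size 3, min 28) -> median=26.5
Step 7: insert 36 -> lo=[3, 3, 25, 28] (size 4, max 28) hi=[36, 41, 43] (size 3, min 36) -> median=28
Step 8: insert 15 -> lo=[3, 3, 15, 25] (size 4, max 25) hi=[28, 36, 41, 43] (size 4, min 28) -> median=26.5

Answer: 26.5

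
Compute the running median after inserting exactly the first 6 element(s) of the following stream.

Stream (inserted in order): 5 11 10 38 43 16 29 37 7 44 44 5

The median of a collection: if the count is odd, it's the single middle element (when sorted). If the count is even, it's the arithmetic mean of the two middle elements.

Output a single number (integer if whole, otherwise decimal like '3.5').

Step 1: insert 5 -> lo=[5] (size 1, max 5) hi=[] (size 0) -> median=5
Step 2: insert 11 -> lo=[5] (size 1, max 5) hi=[11] (size 1, min 11) -> median=8
Step 3: insert 10 -> lo=[5, 10] (size 2, max 10) hi=[11] (size 1, min 11) -> median=10
Step 4: insert 38 -> lo=[5, 10] (size 2, max 10) hi=[11, 38] (size 2, min 11) -> median=10.5
Step 5: insert 43 -> lo=[5, 10, 11] (size 3, max 11) hi=[38, 43] (size 2, min 38) -> median=11
Step 6: insert 16 -> lo=[5, 10, 11] (size 3, max 11) hi=[16, 38, 43] (size 3, min 16) -> median=13.5

Answer: 13.5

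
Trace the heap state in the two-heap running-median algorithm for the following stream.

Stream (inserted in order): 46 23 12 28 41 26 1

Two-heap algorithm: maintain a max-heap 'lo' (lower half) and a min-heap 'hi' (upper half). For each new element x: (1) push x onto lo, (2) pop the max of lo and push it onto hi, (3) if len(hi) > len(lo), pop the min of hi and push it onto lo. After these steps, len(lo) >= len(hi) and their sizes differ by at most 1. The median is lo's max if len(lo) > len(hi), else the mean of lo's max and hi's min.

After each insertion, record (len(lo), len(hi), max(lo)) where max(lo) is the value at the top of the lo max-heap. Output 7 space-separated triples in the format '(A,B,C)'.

Answer: (1,0,46) (1,1,23) (2,1,23) (2,2,23) (3,2,28) (3,3,26) (4,3,26)

Derivation:
Step 1: insert 46 -> lo=[46] hi=[] -> (len(lo)=1, len(hi)=0, max(lo)=46)
Step 2: insert 23 -> lo=[23] hi=[46] -> (len(lo)=1, len(hi)=1, max(lo)=23)
Step 3: insert 12 -> lo=[12, 23] hi=[46] -> (len(lo)=2, len(hi)=1, max(lo)=23)
Step 4: insert 28 -> lo=[12, 23] hi=[28, 46] -> (len(lo)=2, len(hi)=2, max(lo)=23)
Step 5: insert 41 -> lo=[12, 23, 28] hi=[41, 46] -> (len(lo)=3, len(hi)=2, max(lo)=28)
Step 6: insert 26 -> lo=[12, 23, 26] hi=[28, 41, 46] -> (len(lo)=3, len(hi)=3, max(lo)=26)
Step 7: insert 1 -> lo=[1, 12, 23, 26] hi=[28, 41, 46] -> (len(lo)=4, len(hi)=3, max(lo)=26)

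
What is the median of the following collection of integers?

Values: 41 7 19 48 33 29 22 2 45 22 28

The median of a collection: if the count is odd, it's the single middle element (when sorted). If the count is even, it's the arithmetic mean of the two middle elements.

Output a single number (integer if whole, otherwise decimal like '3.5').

Answer: 28

Derivation:
Step 1: insert 41 -> lo=[41] (size 1, max 41) hi=[] (size 0) -> median=41
Step 2: insert 7 -> lo=[7] (size 1, max 7) hi=[41] (size 1, min 41) -> median=24
Step 3: insert 19 -> lo=[7, 19] (size 2, max 19) hi=[41] (size 1, min 41) -> median=19
Step 4: insert 48 -> lo=[7, 19] (size 2, max 19) hi=[41, 48] (size 2, min 41) -> median=30
Step 5: insert 33 -> lo=[7, 19, 33] (size 3, max 33) hi=[41, 48] (size 2, min 41) -> median=33
Step 6: insert 29 -> lo=[7, 19, 29] (size 3, max 29) hi=[33, 41, 48] (size 3, min 33) -> median=31
Step 7: insert 22 -> lo=[7, 19, 22, 29] (size 4, max 29) hi=[33, 41, 48] (size 3, min 33) -> median=29
Step 8: insert 2 -> lo=[2, 7, 19, 22] (size 4, max 22) hi=[29, 33, 41, 48] (size 4, min 29) -> median=25.5
Step 9: insert 45 -> lo=[2, 7, 19, 22, 29] (size 5, max 29) hi=[33, 41, 45, 48] (size 4, min 33) -> median=29
Step 10: insert 22 -> lo=[2, 7, 19, 22, 22] (size 5, max 22) hi=[29, 33, 41, 45, 48] (size 5, min 29) -> median=25.5
Step 11: insert 28 -> lo=[2, 7, 19, 22, 22, 28] (size 6, max 28) hi=[29, 33, 41, 45, 48] (size 5, min 29) -> median=28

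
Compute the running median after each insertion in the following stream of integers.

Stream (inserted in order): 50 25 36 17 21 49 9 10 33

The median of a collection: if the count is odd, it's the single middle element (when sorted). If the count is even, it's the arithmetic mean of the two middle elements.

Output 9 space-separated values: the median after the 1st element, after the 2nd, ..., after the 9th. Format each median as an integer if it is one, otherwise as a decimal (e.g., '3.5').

Answer: 50 37.5 36 30.5 25 30.5 25 23 25

Derivation:
Step 1: insert 50 -> lo=[50] (size 1, max 50) hi=[] (size 0) -> median=50
Step 2: insert 25 -> lo=[25] (size 1, max 25) hi=[50] (size 1, min 50) -> median=37.5
Step 3: insert 36 -> lo=[25, 36] (size 2, max 36) hi=[50] (size 1, min 50) -> median=36
Step 4: insert 17 -> lo=[17, 25] (size 2, max 25) hi=[36, 50] (size 2, min 36) -> median=30.5
Step 5: insert 21 -> lo=[17, 21, 25] (size 3, max 25) hi=[36, 50] (size 2, min 36) -> median=25
Step 6: insert 49 -> lo=[17, 21, 25] (size 3, max 25) hi=[36, 49, 50] (size 3, min 36) -> median=30.5
Step 7: insert 9 -> lo=[9, 17, 21, 25] (size 4, max 25) hi=[36, 49, 50] (size 3, min 36) -> median=25
Step 8: insert 10 -> lo=[9, 10, 17, 21] (size 4, max 21) hi=[25, 36, 49, 50] (size 4, min 25) -> median=23
Step 9: insert 33 -> lo=[9, 10, 17, 21, 25] (size 5, max 25) hi=[33, 36, 49, 50] (size 4, min 33) -> median=25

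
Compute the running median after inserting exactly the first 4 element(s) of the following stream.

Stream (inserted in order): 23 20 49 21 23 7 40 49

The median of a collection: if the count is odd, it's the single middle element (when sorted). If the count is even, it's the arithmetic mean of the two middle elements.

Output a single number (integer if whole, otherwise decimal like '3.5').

Step 1: insert 23 -> lo=[23] (size 1, max 23) hi=[] (size 0) -> median=23
Step 2: insert 20 -> lo=[20] (size 1, max 20) hi=[23] (size 1, min 23) -> median=21.5
Step 3: insert 49 -> lo=[20, 23] (size 2, max 23) hi=[49] (size 1, min 49) -> median=23
Step 4: insert 21 -> lo=[20, 21] (size 2, max 21) hi=[23, 49] (size 2, min 23) -> median=22

Answer: 22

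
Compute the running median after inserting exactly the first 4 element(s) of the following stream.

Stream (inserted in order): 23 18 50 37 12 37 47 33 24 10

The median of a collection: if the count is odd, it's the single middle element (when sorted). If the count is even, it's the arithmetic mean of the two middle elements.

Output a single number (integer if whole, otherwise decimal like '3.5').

Step 1: insert 23 -> lo=[23] (size 1, max 23) hi=[] (size 0) -> median=23
Step 2: insert 18 -> lo=[18] (size 1, max 18) hi=[23] (size 1, min 23) -> median=20.5
Step 3: insert 50 -> lo=[18, 23] (size 2, max 23) hi=[50] (size 1, min 50) -> median=23
Step 4: insert 37 -> lo=[18, 23] (size 2, max 23) hi=[37, 50] (size 2, min 37) -> median=30

Answer: 30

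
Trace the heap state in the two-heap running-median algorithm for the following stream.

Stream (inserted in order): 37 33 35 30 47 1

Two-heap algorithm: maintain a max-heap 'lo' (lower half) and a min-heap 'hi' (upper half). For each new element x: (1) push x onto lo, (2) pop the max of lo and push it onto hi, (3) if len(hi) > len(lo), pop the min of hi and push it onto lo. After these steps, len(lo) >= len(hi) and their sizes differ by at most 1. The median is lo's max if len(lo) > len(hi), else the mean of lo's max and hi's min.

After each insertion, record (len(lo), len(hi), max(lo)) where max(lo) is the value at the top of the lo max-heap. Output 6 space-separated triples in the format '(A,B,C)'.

Answer: (1,0,37) (1,1,33) (2,1,35) (2,2,33) (3,2,35) (3,3,33)

Derivation:
Step 1: insert 37 -> lo=[37] hi=[] -> (len(lo)=1, len(hi)=0, max(lo)=37)
Step 2: insert 33 -> lo=[33] hi=[37] -> (len(lo)=1, len(hi)=1, max(lo)=33)
Step 3: insert 35 -> lo=[33, 35] hi=[37] -> (len(lo)=2, len(hi)=1, max(lo)=35)
Step 4: insert 30 -> lo=[30, 33] hi=[35, 37] -> (len(lo)=2, len(hi)=2, max(lo)=33)
Step 5: insert 47 -> lo=[30, 33, 35] hi=[37, 47] -> (len(lo)=3, len(hi)=2, max(lo)=35)
Step 6: insert 1 -> lo=[1, 30, 33] hi=[35, 37, 47] -> (len(lo)=3, len(hi)=3, max(lo)=33)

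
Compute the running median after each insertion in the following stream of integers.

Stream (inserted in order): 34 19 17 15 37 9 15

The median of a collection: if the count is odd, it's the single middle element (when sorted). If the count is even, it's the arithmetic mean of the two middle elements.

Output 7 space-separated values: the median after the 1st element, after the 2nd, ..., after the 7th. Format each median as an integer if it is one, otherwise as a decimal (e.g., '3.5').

Step 1: insert 34 -> lo=[34] (size 1, max 34) hi=[] (size 0) -> median=34
Step 2: insert 19 -> lo=[19] (size 1, max 19) hi=[34] (size 1, min 34) -> median=26.5
Step 3: insert 17 -> lo=[17, 19] (size 2, max 19) hi=[34] (size 1, min 34) -> median=19
Step 4: insert 15 -> lo=[15, 17] (size 2, max 17) hi=[19, 34] (size 2, min 19) -> median=18
Step 5: insert 37 -> lo=[15, 17, 19] (size 3, max 19) hi=[34, 37] (size 2, min 34) -> median=19
Step 6: insert 9 -> lo=[9, 15, 17] (size 3, max 17) hi=[19, 34, 37] (size 3, min 19) -> median=18
Step 7: insert 15 -> lo=[9, 15, 15, 17] (size 4, max 17) hi=[19, 34, 37] (size 3, min 19) -> median=17

Answer: 34 26.5 19 18 19 18 17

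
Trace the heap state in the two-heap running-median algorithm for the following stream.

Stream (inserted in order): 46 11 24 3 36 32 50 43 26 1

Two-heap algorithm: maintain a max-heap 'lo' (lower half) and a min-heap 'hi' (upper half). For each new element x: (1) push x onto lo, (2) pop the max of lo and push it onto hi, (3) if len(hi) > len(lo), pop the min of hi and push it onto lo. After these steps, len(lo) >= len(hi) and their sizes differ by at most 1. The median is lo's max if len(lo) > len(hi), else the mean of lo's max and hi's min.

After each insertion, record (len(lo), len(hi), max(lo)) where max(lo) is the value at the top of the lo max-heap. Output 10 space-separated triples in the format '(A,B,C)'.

Step 1: insert 46 -> lo=[46] hi=[] -> (len(lo)=1, len(hi)=0, max(lo)=46)
Step 2: insert 11 -> lo=[11] hi=[46] -> (len(lo)=1, len(hi)=1, max(lo)=11)
Step 3: insert 24 -> lo=[11, 24] hi=[46] -> (len(lo)=2, len(hi)=1, max(lo)=24)
Step 4: insert 3 -> lo=[3, 11] hi=[24, 46] -> (len(lo)=2, len(hi)=2, max(lo)=11)
Step 5: insert 36 -> lo=[3, 11, 24] hi=[36, 46] -> (len(lo)=3, len(hi)=2, max(lo)=24)
Step 6: insert 32 -> lo=[3, 11, 24] hi=[32, 36, 46] -> (len(lo)=3, len(hi)=3, max(lo)=24)
Step 7: insert 50 -> lo=[3, 11, 24, 32] hi=[36, 46, 50] -> (len(lo)=4, len(hi)=3, max(lo)=32)
Step 8: insert 43 -> lo=[3, 11, 24, 32] hi=[36, 43, 46, 50] -> (len(lo)=4, len(hi)=4, max(lo)=32)
Step 9: insert 26 -> lo=[3, 11, 24, 26, 32] hi=[36, 43, 46, 50] -> (len(lo)=5, len(hi)=4, max(lo)=32)
Step 10: insert 1 -> lo=[1, 3, 11, 24, 26] hi=[32, 36, 43, 46, 50] -> (len(lo)=5, len(hi)=5, max(lo)=26)

Answer: (1,0,46) (1,1,11) (2,1,24) (2,2,11) (3,2,24) (3,3,24) (4,3,32) (4,4,32) (5,4,32) (5,5,26)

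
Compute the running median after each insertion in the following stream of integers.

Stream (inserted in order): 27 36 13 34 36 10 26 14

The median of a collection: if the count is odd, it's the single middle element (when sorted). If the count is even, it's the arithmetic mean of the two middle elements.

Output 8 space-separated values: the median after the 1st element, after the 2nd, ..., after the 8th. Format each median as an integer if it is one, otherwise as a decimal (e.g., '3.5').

Answer: 27 31.5 27 30.5 34 30.5 27 26.5

Derivation:
Step 1: insert 27 -> lo=[27] (size 1, max 27) hi=[] (size 0) -> median=27
Step 2: insert 36 -> lo=[27] (size 1, max 27) hi=[36] (size 1, min 36) -> median=31.5
Step 3: insert 13 -> lo=[13, 27] (size 2, max 27) hi=[36] (size 1, min 36) -> median=27
Step 4: insert 34 -> lo=[13, 27] (size 2, max 27) hi=[34, 36] (size 2, min 34) -> median=30.5
Step 5: insert 36 -> lo=[13, 27, 34] (size 3, max 34) hi=[36, 36] (size 2, min 36) -> median=34
Step 6: insert 10 -> lo=[10, 13, 27] (size 3, max 27) hi=[34, 36, 36] (size 3, min 34) -> median=30.5
Step 7: insert 26 -> lo=[10, 13, 26, 27] (size 4, max 27) hi=[34, 36, 36] (size 3, min 34) -> median=27
Step 8: insert 14 -> lo=[10, 13, 14, 26] (size 4, max 26) hi=[27, 34, 36, 36] (size 4, min 27) -> median=26.5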